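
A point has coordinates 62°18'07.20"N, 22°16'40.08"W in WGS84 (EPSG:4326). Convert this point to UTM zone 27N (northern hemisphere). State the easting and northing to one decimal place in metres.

Zone 27 central meridian λ₀ = 6×27 − 183 = -21°; Δλ = -1.2778°.
Transverse Mercator on WGS84 with k₀ = 0.9996 gives E = 433738.840 m, N = 6908478.232 m.

E 433738.8 m, N 6908478.2 m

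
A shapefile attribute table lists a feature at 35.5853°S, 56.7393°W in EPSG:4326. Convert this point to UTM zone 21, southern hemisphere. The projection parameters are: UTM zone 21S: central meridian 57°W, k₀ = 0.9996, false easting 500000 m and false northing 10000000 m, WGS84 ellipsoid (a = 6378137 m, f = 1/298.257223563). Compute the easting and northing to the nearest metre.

Zone 21 central meridian λ₀ = 6×21 − 183 = -57°; Δλ = +0.2607°.
Transverse Mercator on WGS84 with k₀ = 0.9996 gives E = 523618.695 m, N = 6062014.979 m.

E 523619 m, N 6062015 m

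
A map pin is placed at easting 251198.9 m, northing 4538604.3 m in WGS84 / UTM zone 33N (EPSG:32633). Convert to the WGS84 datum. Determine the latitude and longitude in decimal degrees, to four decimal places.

lat 40.9607°, lon 12.0436°

Zone 33N: λ₀ = 15°, k₀ = 0.9996, false easting 500000 m.
Meridian distance M = (N − FN)/k₀ = 4540420.5 m.
Inverse transverse Mercator on WGS84 gives φ = 40.96070006°, λ = 12.04360011°.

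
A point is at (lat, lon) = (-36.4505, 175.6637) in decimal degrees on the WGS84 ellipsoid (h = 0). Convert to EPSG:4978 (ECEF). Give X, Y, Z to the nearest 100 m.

X -5121800 m, Y 388400 m, Z -3768500 m

WGS84: a = 6378137 m, e² = 0.006694380; N(φ) = a/√(1−e²sin²φ) = 6385686.269 m.
X = (N+h)·cosφ·cosλ = -5121753.874 m; Y = (N+h)·cosφ·sinλ = 388370.020 m; Z = (N(1−e²)+h)·sinφ = -3768517.625 m.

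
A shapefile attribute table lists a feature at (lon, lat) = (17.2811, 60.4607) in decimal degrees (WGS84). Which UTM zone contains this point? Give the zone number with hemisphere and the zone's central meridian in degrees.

Zone 33N, central meridian 15°

UTM zone = ⌊(λ + 180)/6⌋ + 1; 17.2811° ∈ [12°, 18°) → zone 33.
Hemisphere: N (φ ≥ 0).
Central meridian λ₀ = 6×33 − 183 = 15°.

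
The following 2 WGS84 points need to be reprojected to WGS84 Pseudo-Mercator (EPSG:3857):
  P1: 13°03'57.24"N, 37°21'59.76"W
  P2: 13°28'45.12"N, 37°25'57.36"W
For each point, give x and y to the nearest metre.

P1: x -4159631 m, y 1467262 m; P2: x -4166978 m, y 1514533 m

Web Mercator: x = R·λ, y = R·ln tan(π/4+φ/2), R = 6378137 m.
P1 (13.0659°, -37.3666°) → (-4159630.885, 1467262.194) m.
P2 (13.4792°, -37.4326°) → (-4166977.971, 1514533.310) m.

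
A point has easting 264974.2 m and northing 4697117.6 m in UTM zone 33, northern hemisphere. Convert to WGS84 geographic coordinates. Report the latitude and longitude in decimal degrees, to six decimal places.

Zone 33N: λ₀ = 15°, k₀ = 0.9996, false easting 500000 m.
Meridian distance M = (N − FN)/k₀ = 4698997.2 m.
Inverse transverse Mercator on WGS84 gives φ = 42.39079956°, λ = 12.14469967°.

lat 42.390800°, lon 12.144700°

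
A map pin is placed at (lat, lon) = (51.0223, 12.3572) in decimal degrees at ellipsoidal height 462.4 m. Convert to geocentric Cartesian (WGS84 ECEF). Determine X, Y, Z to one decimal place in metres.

WGS84: a = 6378137 m, e² = 0.006694380; N(φ) = a/√(1−e²sin²φ) = 6391078.161 m.
X = (N+h)·cosφ·cosλ = 3927250.431 m; Y = (N+h)·cosφ·sinλ = 860387.038 m; Z = (N(1−e²)+h)·sinφ = 4935464.955 m.

X 3927250.4 m, Y 860387.0 m, Z 4935465.0 m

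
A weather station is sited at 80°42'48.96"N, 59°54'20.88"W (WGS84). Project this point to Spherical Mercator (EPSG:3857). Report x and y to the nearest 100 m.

Web Mercator is spherical with R = a = 6378137 m.
x = R·λ = 6378137 × -1.045553451 = -6668683.152 m.
y = R·ln tan(π/4 + φ/2) = 6378137 × 2.510630707 = 16013146.607 m.

x -6668700 m, y 16013100 m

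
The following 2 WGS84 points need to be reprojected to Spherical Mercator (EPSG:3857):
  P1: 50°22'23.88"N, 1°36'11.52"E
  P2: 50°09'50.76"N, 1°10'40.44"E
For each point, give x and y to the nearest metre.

P1: x 178467 m, y 6511178 m; P2: x 131123 m, y 6474744 m

Web Mercator: x = R·λ, y = R·ln tan(π/4+φ/2), R = 6378137 m.
P1 (50.3733°, 1.6032°) → (178467.408, 6511177.582) m.
P2 (50.1641°, 1.1779°) → (131123.228, 6474743.721) m.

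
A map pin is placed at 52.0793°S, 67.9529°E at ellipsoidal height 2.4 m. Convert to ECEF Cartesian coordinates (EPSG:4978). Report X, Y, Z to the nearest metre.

WGS84: a = 6378137 m, e² = 0.006694380; N(φ) = a/√(1−e²sin²φ) = 6391464.108 m.
X = (N+h)·cosφ·cosλ = 1474450.013 m; Y = (N+h)·cosφ·sinλ = 3640772.090 m; Z = (N(1−e²)+h)·sinφ = -5008232.752 m.

X 1474450 m, Y 3640772 m, Z -5008233 m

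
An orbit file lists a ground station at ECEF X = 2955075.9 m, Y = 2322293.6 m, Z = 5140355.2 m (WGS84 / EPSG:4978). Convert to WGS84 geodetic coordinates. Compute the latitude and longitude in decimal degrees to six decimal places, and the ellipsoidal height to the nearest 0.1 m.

lat 54.010500°, lon 38.162600°, h 3614.4 m

λ = atan2(Y, X) = 38.16259986°; p = √(X²+Y²) = 3758393.4 m.
Bowring's method on WGS84 (a = 6378137 m, b = 6356752.314 m) gives φ = 54.01050034°, h = 3614.383 m.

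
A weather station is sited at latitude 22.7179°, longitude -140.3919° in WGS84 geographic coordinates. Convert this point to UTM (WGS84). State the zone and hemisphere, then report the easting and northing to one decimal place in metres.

Longitude -140.3919° lies in the 6° band [-144°, -138°), giving zone 7; latitude is north of the equator, so 7N.
Zone 7 central meridian λ₀ = 6×7 − 183 = -141°; Δλ = +0.6081°.
Transverse Mercator on WGS84 with k₀ = 0.9996 gives E = 562448.594 m, N = 2512419.915 m.

Zone 7N: E 562448.6 m, N 2512419.9 m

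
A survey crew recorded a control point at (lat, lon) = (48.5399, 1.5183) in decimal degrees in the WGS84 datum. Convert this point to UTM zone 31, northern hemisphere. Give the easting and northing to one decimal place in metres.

E 390631.5 m, N 5377370.6 m

Zone 31 central meridian λ₀ = 6×31 − 183 = 3°; Δλ = -1.4817°.
Transverse Mercator on WGS84 with k₀ = 0.9996 gives E = 390631.495 m, N = 5377370.609 m.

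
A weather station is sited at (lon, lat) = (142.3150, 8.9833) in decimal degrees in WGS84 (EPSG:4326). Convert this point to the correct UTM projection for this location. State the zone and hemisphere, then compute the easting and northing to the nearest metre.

Zone 54N: E 644556 m, N 993265 m

Longitude 142.3150° lies in the 6° band [138°, 144°), giving zone 54; latitude is north of the equator, so 54N.
Zone 54 central meridian λ₀ = 6×54 − 183 = 141°; Δλ = +1.3150°.
Transverse Mercator on WGS84 with k₀ = 0.9996 gives E = 644555.670 m, N = 993264.931 m.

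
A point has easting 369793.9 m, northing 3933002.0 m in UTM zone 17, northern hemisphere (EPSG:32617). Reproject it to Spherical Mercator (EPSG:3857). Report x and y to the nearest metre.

x -9176756 m, y 4236429 m

Unproject from UTM 17N (λ₀ = -81°) → φ = 35.53209965°, λ = -82.43620052°.
Web Mercator (R = 6378137 m): x = -9176755.864 m, y = 4236428.541 m.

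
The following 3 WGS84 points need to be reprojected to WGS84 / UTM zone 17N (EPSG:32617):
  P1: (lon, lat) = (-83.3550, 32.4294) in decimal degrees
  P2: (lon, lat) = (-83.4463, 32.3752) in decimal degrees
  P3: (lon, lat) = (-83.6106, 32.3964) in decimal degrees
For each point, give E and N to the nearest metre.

P1: E 278574 m, N 3590474 m; P2: E 269850 m, N 3584657 m; P3: E 254445 m, N 3587374 m

UTM zone 17N: λ₀ = -81°, k₀ = 0.9996.
P1 (32.4294°, -83.3550°) → (278573.897, 3590474.198) m.
P2 (32.3752°, -83.4463°) → (269849.734, 3584656.849) m.
P3 (32.3964°, -83.6106°) → (254445.196, 3587373.504) m.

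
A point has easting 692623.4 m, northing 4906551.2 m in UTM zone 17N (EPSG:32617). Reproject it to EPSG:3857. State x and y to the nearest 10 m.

x -8748130 m, y 5509920 m

Unproject from UTM 17N (λ₀ = -81°) → φ = 44.28669959°, λ = -78.58579953°.
Web Mercator (R = 6378137 m): x = -8748131.188 m, y = 5509917.334 m.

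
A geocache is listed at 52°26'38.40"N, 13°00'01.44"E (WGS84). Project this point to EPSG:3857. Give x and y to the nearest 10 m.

Web Mercator is spherical with R = a = 6378137 m.
x = R·λ = 6378137 × 0.226899784 = 1447197.908 m.
y = R·ln tan(π/4 + φ/2) = 6378137 × 1.078811564 = 6880807.952 m.

x 1447200 m, y 6880810 m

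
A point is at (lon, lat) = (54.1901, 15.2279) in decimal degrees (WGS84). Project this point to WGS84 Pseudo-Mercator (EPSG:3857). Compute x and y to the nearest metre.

Web Mercator is spherical with R = a = 6378137 m.
x = R·λ = 6378137 × 0.945795667 = 6032414.338 m.
y = R·ln tan(π/4 + φ/2) = 6378137 × 0.268962375 = 1715478.874 m.

x 6032414 m, y 1715479 m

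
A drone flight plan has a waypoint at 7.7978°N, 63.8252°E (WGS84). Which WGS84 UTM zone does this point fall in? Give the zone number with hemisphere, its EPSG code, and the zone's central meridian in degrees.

UTM zone = ⌊(λ + 180)/6⌋ + 1; 63.8252° ∈ [60°, 66°) → zone 41.
Hemisphere: N (φ ≥ 0).
Central meridian λ₀ = 6×41 − 183 = 63°.
EPSG code: 32641.

Zone 41N (EPSG:32641), central meridian 63°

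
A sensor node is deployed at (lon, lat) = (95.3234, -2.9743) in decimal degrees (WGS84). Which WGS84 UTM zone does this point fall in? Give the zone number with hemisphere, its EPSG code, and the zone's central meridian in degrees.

UTM zone = ⌊(λ + 180)/6⌋ + 1; 95.3234° ∈ [90°, 96°) → zone 46.
Hemisphere: S (φ < 0).
Central meridian λ₀ = 6×46 − 183 = 93°.
EPSG code: 32746.

Zone 46S (EPSG:32746), central meridian 93°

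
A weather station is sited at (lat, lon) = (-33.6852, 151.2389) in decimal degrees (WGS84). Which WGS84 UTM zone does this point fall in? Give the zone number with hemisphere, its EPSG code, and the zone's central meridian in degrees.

UTM zone = ⌊(λ + 180)/6⌋ + 1; 151.2389° ∈ [150°, 156°) → zone 56.
Hemisphere: S (φ < 0).
Central meridian λ₀ = 6×56 − 183 = 153°.
EPSG code: 32756.

Zone 56S (EPSG:32756), central meridian 153°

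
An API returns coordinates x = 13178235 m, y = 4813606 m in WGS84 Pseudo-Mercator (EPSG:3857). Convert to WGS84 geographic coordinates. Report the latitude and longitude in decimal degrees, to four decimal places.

R = 6378137 m. λ = x/R = 118.38209918°.
φ = 2·arctan(exp(y/R)) − 90° = 2·arctan(2.12698) − 90° = 39.63889911°.

lat 39.6389°, lon 118.3821°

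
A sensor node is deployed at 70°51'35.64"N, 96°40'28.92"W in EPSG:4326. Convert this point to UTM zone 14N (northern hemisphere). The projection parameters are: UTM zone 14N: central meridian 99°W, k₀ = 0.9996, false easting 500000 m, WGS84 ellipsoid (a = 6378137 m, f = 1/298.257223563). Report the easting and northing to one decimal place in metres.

Zone 14 central meridian λ₀ = 6×14 − 183 = -99°; Δλ = +2.3253°.
Transverse Mercator on WGS84 with k₀ = 0.9996 gives E = 585074.217 m, N = 7863402.736 m.

E 585074.2 m, N 7863402.7 m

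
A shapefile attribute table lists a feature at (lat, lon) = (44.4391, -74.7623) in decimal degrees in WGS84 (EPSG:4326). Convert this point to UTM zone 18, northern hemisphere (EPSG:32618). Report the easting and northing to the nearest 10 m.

E 518920 m, N 4920670 m

Zone 18 central meridian λ₀ = 6×18 − 183 = -75°; Δλ = +0.2377°.
Transverse Mercator on WGS84 with k₀ = 0.9996 gives E = 518916.276 m, N = 4920672.065 m.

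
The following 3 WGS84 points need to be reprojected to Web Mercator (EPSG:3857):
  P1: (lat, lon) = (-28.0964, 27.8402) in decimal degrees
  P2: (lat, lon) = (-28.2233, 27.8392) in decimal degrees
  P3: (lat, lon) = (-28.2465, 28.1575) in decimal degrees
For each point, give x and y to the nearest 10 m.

P1: x 3099160 m, y -3261130 m; P2: x 3099050 m, y -3277160 m; P3: x 3134480 m, y -3280090 m

Web Mercator: x = R·λ, y = R·ln tan(π/4+φ/2), R = 6378137 m.
P1 (-28.0964°, 27.8402°) → (3099156.888, -3261133.070) m.
P2 (-28.2233°, 27.8392°) → (3099045.568, -3277156.093) m.
P3 (-28.2465°, 28.1575°) → (3134478.562, -3280087.497) m.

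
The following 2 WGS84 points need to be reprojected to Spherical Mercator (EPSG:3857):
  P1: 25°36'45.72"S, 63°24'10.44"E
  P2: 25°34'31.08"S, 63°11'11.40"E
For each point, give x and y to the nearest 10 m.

Web Mercator: x = R·λ, y = R·ln tan(π/4+φ/2), R = 6378137 m.
P1 (-25.6127°, 63.4029°) → (7057978.543, -2951190.717) m.
P2 (-25.5753°, 63.1865°) → (7033889.005, -2946574.405) m.

P1: x 7057980 m, y -2951190 m; P2: x 7033890 m, y -2946570 m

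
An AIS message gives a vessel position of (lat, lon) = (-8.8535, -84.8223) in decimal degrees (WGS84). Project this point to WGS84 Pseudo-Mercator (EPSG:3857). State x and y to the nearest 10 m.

Web Mercator is spherical with R = a = 6378137 m.
x = R·λ = 6378137 × -1.480428414 = -9442375.244 m.
y = R·ln tan(π/4 + φ/2) = 6378137 × -0.155141352 = -989512.797 m.

x -9442380 m, y -989510 m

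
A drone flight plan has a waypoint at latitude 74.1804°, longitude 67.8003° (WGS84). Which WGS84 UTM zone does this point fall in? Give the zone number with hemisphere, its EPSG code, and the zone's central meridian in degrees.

UTM zone = ⌊(λ + 180)/6⌋ + 1; 67.8003° ∈ [66°, 72°) → zone 42.
Hemisphere: N (φ ≥ 0).
Central meridian λ₀ = 6×42 − 183 = 69°.
EPSG code: 32642.

Zone 42N (EPSG:32642), central meridian 69°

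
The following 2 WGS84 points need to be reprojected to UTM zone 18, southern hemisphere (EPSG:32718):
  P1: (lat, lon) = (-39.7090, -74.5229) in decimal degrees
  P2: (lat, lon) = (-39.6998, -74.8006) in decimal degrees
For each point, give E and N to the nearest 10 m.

UTM zone 18S: λ₀ = -75°, k₀ = 0.9996.
P1 (-39.7090°, -74.5229°) → (540897.547, 5604431.333) m.
P2 (-39.6998°, -74.8006°) → (517095.031, 5605542.179) m.

P1: E 540900 m, N 5604430 m; P2: E 517100 m, N 5605540 m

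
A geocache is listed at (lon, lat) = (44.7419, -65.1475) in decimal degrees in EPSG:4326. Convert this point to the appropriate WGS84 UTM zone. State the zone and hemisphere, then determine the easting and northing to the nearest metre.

Zone 38S: E 487896 m, N 2775082 m

Longitude 44.7419° lies in the 6° band [42°, 48°), giving zone 38; latitude is south of the equator, so 38S.
Zone 38 central meridian λ₀ = 6×38 − 183 = 45°; Δλ = -0.2581°.
Transverse Mercator on WGS84 with k₀ = 0.9996 gives E = 487896.046 m, N = 2775081.935 m.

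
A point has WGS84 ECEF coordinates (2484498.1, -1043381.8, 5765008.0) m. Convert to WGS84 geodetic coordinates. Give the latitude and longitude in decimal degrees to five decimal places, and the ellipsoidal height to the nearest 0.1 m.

λ = atan2(Y, X) = -22.78030027°; p = √(X²+Y²) = 2694694.1 m.
Bowring's method on WGS84 (a = 6378137 m, b = 6356752.314 m) gives φ = 65.09479967°, h = 3130.310 m.

lat 65.09480°, lon -22.78030°, h 3130.3 m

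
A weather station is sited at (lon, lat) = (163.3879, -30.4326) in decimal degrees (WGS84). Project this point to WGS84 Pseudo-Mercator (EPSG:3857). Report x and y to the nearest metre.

x 18188258 m, y -3559279 m

Web Mercator is spherical with R = a = 6378137 m.
x = R·λ = 6378137 × 2.851656813 = 18188257.830 m.
y = R·ln tan(π/4 + φ/2) = 6378137 × -0.558043614 = -3559278.624 m.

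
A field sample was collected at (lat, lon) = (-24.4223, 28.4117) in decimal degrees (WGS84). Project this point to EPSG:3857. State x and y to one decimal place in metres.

x 3162776.0 m, y -2804952.3 m

Web Mercator is spherical with R = a = 6378137 m.
x = R·λ = 6378137 × 0.495877711 = 3162775.977 m.
y = R·ln tan(π/4 + φ/2) = 6378137 × -0.439776112 = -2804952.289 m.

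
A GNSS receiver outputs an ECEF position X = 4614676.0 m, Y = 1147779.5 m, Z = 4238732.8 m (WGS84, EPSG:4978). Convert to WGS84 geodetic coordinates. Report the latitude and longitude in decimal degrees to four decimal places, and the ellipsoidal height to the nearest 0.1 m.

lat 41.9042°, lon 13.9674°, h 1560.9 m

λ = atan2(Y, X) = 13.96740025°; p = √(X²+Y²) = 4755274.2 m.
Bowring's method on WGS84 (a = 6378137 m, b = 6356752.314 m) gives φ = 41.90419978°, h = 1560.946 m.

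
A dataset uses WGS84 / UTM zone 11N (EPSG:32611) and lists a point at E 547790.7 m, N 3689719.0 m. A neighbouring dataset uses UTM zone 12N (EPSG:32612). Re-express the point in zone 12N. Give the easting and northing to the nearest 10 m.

UTM 11N → geographic: φ = 33.34559999°, λ = -116.48640004°.
UTM 12N (λ₀ = -111°) forward: E = -10819.976 m, N = 3703069.856 m.

E -10820 m, N 3703070 m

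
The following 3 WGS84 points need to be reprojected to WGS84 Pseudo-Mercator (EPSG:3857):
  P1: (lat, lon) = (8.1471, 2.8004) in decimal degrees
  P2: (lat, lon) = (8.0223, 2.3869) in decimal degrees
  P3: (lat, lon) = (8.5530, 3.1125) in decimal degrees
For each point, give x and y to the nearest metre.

Web Mercator: x = R·λ, y = R·ln tan(π/4+φ/2), R = 6378137 m.
P1 (8.1471°, 2.8004°) → (311739.102, 910002.778) m.
P2 (8.0223°, 2.3869°) → (265708.493, 895970.640) m.
P3 (8.5530°, 3.1125°) → (346481.915, 955671.578) m.

P1: x 311739 m, y 910003 m; P2: x 265708 m, y 895971 m; P3: x 346482 m, y 955672 m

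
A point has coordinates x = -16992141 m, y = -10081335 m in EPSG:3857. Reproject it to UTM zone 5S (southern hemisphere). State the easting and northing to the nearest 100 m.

Web Mercator inverse (R = 6378137 m) → φ = -66.73630151°, λ = -152.64299970°.
UTM 5S forward: E = 515734.446 m, N = 2597970.740 m.

E 515700 m, N 2598000 m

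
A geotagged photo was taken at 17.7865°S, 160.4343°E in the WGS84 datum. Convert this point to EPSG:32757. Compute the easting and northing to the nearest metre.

Zone 57 central meridian λ₀ = 6×57 − 183 = 159°; Δλ = +1.4343°.
Transverse Mercator on WGS84 with k₀ = 0.9996 gives E = 652033.434 m, N = 8032853.628 m.

E 652033 m, N 8032854 m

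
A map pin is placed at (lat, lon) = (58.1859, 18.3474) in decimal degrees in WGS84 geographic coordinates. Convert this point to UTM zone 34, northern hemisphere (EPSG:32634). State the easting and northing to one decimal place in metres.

E 344045.1 m, N 6452475.9 m

Zone 34 central meridian λ₀ = 6×34 − 183 = 21°; Δλ = -2.6526°.
Transverse Mercator on WGS84 with k₀ = 0.9996 gives E = 344045.078 m, N = 6452475.863 m.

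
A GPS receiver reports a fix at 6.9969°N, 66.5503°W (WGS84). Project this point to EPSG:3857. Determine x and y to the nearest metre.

Web Mercator is spherical with R = a = 6378137 m.
x = R·λ = 6378137 × -1.161521853 = -7408345.508 m.
y = R·ln tan(π/4 + φ/2) = 6378137 × 0.122423606 = 780834.533 m.

x -7408346 m, y 780835 m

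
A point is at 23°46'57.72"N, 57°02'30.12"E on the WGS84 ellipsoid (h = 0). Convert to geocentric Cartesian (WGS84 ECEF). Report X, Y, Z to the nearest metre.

WGS84: a = 6378137 m, e² = 0.006694380; N(φ) = a/√(1−e²sin²φ) = 6381611.711 m.
X = (N+h)·cosφ·cosλ = 3176960.345 m; Y = (N+h)·cosφ·sinλ = 4899893.523 m; Z = (N(1−e²)+h)·sinφ = 2556278.229 m.

X 3176960 m, Y 4899894 m, Z 2556278 m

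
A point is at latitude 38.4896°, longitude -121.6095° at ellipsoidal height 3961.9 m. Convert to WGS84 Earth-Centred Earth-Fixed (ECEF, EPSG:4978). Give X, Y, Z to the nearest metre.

WGS84: a = 6378137 m, e² = 0.006694380; N(φ) = a/√(1−e²sin²φ) = 6386422.538 m.
X = (N+h)·cosφ·cosλ = -2621625.672 m; Y = (N+h)·cosφ·sinλ = -4259808.949 m; Z = (N(1−e²)+h)·sinφ = 3950591.617 m.

X -2621626 m, Y -4259809 m, Z 3950592 m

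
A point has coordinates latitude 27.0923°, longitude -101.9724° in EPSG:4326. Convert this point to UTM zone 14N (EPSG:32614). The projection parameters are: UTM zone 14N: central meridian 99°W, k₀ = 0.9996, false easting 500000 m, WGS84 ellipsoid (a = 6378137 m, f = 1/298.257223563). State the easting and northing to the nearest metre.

Zone 14 central meridian λ₀ = 6×14 − 183 = -99°; Δλ = -2.9724°.
Transverse Mercator on WGS84 with k₀ = 0.9996 gives E = 205256.023 m, N = 3000142.330 m.

E 205256 m, N 3000142 m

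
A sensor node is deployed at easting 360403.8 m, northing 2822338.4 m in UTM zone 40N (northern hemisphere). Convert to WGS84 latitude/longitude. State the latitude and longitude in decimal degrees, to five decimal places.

lat 25.51170°, lon 55.61090°

Zone 40N: λ₀ = 57°, k₀ = 0.9996, false easting 500000 m.
Meridian distance M = (N − FN)/k₀ = 2823467.8 m.
Inverse transverse Mercator on WGS84 gives φ = 25.51169963°, λ = 55.61090027°.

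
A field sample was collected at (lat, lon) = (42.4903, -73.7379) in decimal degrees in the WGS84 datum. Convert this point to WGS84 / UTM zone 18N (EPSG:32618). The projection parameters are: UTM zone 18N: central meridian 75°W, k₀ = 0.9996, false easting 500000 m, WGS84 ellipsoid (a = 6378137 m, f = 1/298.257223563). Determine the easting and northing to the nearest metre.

Zone 18 central meridian λ₀ = 6×18 − 183 = -75°; Δλ = +1.2621°.
Transverse Mercator on WGS84 with k₀ = 0.9996 gives E = 603718.653 m, N = 4704987.688 m.

E 603719 m, N 4704988 m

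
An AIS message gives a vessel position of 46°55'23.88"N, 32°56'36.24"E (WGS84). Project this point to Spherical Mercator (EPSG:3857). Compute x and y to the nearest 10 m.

x 3667240 m, y 5929560 m

Web Mercator is spherical with R = a = 6378137 m.
x = R·λ = 6378137 × 0.574970797 = 3667242.513 m.
y = R·ln tan(π/4 + φ/2) = 6378137 × 0.929670161 = 5929563.654 m.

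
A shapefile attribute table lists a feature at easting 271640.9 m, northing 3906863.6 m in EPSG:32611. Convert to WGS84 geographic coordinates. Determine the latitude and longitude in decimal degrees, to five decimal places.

lat 35.27890°, lon -119.51080°

Zone 11N: λ₀ = -117°, k₀ = 0.9996, false easting 500000 m.
Meridian distance M = (N − FN)/k₀ = 3908427.0 m.
Inverse transverse Mercator on WGS84 gives φ = 35.27889956°, λ = -119.51080036°.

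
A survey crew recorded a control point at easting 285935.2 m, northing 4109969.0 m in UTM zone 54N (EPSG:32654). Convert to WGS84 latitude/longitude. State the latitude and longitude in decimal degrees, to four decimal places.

Zone 54N: λ₀ = 141°, k₀ = 0.9996, false easting 500000 m.
Meridian distance M = (N − FN)/k₀ = 4111613.6 m.
Inverse transverse Mercator on WGS84 gives φ = 37.11159956°, λ = 138.59079955°.

lat 37.1116°, lon 138.5908°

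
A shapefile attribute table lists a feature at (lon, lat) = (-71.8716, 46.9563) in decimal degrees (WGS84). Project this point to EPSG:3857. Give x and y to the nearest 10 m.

Web Mercator is spherical with R = a = 6378137 m.
x = R·λ = 6378137 × -1.254396059 = -8000709.914 m.
y = R·ln tan(π/4 + φ/2) = 6378137 × 0.930513728 = 5934944.035 m.

x -8000710 m, y 5934940 m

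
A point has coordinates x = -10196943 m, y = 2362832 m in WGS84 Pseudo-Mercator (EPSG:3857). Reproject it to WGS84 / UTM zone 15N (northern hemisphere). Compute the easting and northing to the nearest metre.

E 645674 m, N 2295797 m

Web Mercator inverse (R = 6378137 m) → φ = 20.75620276°, λ = -91.60069748°.
UTM 15N forward: E = 645673.605 m, N = 2295796.813 m.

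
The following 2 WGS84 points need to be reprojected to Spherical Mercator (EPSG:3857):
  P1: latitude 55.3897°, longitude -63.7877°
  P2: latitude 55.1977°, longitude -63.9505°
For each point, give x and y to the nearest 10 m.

P1: x -7100810 m, y 7437870 m; P2: x -7118940 m, y 7400330 m

Web Mercator: x = R·λ, y = R·ln tan(π/4+φ/2), R = 6378137 m.
P1 (55.3897°, -63.7877°) → (-7100814.283, 7437869.258) m.
P2 (55.1977°, -63.9505°) → (-7118937.096, 7400330.580) m.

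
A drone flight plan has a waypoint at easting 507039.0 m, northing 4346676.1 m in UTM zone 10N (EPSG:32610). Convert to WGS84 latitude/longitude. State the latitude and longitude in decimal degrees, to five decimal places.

lat 39.26940°, lon -122.91840°

Zone 10N: λ₀ = -123°, k₀ = 0.9996, false easting 500000 m.
Meridian distance M = (N − FN)/k₀ = 4348415.5 m.
Inverse transverse Mercator on WGS84 gives φ = 39.26940040°, λ = -122.91840017°.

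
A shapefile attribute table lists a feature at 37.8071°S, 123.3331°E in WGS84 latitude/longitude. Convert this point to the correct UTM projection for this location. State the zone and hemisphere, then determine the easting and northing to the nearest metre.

Longitude 123.3331° lies in the 6° band [120°, 126°), giving zone 51; latitude is south of the equator, so 51S.
Zone 51 central meridian λ₀ = 6×51 − 183 = 123°; Δλ = +0.3331°.
Transverse Mercator on WGS84 with k₀ = 0.9996 gives E = 529321.771 m, N = 5815535.035 m.

Zone 51S: E 529322 m, N 5815535 m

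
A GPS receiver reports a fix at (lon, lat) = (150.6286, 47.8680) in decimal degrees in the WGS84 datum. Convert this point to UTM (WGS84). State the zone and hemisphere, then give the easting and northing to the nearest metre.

Longitude 150.6286° lies in the 6° band [150°, 156°), giving zone 56; latitude is north of the equator, so 56N.
Zone 56 central meridian λ₀ = 6×56 − 183 = 153°; Δλ = -2.3714°.
Transverse Mercator on WGS84 with k₀ = 0.9996 gives E = 322658.446 m, N = 5304351.540 m.

Zone 56N: E 322658 m, N 5304352 m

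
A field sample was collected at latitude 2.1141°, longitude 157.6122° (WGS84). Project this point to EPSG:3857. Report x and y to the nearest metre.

Web Mercator is spherical with R = a = 6378137 m.
x = R·λ = 6378137 × 2.750851831 = 17545309.847 m.
y = R·ln tan(π/4 + φ/2) = 6378137 × 0.036906381 = 235393.955 m.

x 17545310 m, y 235394 m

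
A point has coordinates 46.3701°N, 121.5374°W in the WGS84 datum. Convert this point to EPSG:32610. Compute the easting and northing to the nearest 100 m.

Zone 10 central meridian λ₀ = 6×10 − 183 = -123°; Δλ = +1.4626°.
Transverse Mercator on WGS84 with k₀ = 0.9996 gives E = 612494.474 m, N = 5136208.862 m.

E 612500 m, N 5136200 m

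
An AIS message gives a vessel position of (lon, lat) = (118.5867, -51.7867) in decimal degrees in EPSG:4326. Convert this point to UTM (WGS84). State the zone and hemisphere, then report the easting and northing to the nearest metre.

Longitude 118.5867° lies in the 6° band [114°, 120°), giving zone 50; latitude is south of the equator, so 50S.
Zone 50 central meridian λ₀ = 6×50 − 183 = 117°; Δλ = +1.5867°.
Transverse Mercator on WGS84 with k₀ = 0.9996 gives E = 609441.498 m, N = 4261494.392 m.

Zone 50S: E 609441 m, N 4261494 m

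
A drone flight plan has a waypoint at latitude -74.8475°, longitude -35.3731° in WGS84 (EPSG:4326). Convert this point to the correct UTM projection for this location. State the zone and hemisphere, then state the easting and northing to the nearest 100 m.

Longitude -35.3731° lies in the 6° band [-36°, -30°), giving zone 25; latitude is south of the equator, so 25S.
Zone 25 central meridian λ₀ = 6×25 − 183 = -33°; Δλ = -2.3731°.
Transverse Mercator on WGS84 with k₀ = 0.9996 gives E = 430776.704 m, N = 1692024.123 m.

Zone 25S: E 430800 m, N 1692000 m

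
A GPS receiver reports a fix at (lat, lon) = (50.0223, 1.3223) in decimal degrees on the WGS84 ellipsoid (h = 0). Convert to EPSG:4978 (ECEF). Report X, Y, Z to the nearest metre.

X 4104870 m, Y 94751 m, Z 4864383 m

WGS84: a = 6378137 m, e² = 0.006694380; N(φ) = a/√(1−e²sin²φ) = 6390710.275 m.
X = (N+h)·cosφ·cosλ = 4104870.271 m; Y = (N+h)·cosφ·sinλ = 94751.025 m; Z = (N(1−e²)+h)·sinφ = 4864383.047 m.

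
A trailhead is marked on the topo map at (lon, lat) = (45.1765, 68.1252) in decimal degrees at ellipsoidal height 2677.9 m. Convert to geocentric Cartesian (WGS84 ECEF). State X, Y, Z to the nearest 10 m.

WGS84: a = 6378137 m, e² = 0.006694380; N(φ) = a/√(1−e²sin²φ) = 6396602.163 m.
X = (N+h)·cosφ·cosλ = 1680711.952 m; Y = (N+h)·cosφ·sinλ = 1691098.868 m; Z = (N(1−e²)+h)·sinφ = 5898795.098 m.

X 1680710 m, Y 1691100 m, Z 5898800 m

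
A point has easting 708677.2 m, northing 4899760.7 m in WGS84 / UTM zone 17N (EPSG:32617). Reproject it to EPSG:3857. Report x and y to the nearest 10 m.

Unproject from UTM 17N (λ₀ = -81°) → φ = 44.22119989°, λ = -78.38749988°.
Web Mercator (R = 6378137 m): x = -8726056.571 m, y = 5499737.431 m.

x -8726060 m, y 5499740 m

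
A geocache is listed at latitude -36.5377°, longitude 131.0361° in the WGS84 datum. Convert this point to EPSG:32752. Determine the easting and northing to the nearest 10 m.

E 682270 m, N 5954480 m

Zone 52 central meridian λ₀ = 6×52 − 183 = 129°; Δλ = +2.0361°.
Transverse Mercator on WGS84 with k₀ = 0.9996 gives E = 682266.308 m, N = 5954481.518 m.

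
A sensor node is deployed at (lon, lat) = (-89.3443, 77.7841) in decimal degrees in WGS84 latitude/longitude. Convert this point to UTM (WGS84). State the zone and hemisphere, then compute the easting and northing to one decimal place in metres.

Longitude -89.3443° lies in the 6° band [-90°, -84°), giving zone 16; latitude is north of the equator, so 16N.
Zone 16 central meridian λ₀ = 6×16 − 183 = -87°; Δλ = -2.3443°.
Transverse Mercator on WGS84 with k₀ = 0.9996 gives E = 444639.391 m, N = 8635382.304 m.

Zone 16N: E 444639.4 m, N 8635382.3 m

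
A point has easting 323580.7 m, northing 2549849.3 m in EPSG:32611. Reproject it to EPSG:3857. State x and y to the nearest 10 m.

x -13216060 m, y 2637800 m

Unproject from UTM 11N (λ₀ = -117°) → φ = 23.04780016°, λ = -118.72190012°.
Web Mercator (R = 6378137 m): x = -13216061.467 m, y = 2637800.282 m.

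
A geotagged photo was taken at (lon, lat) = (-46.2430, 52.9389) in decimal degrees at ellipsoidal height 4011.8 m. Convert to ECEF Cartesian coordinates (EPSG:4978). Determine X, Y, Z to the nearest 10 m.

WGS84: a = 6378137 m, e² = 0.006694380; N(φ) = a/√(1−e²sin²φ) = 6391775.416 m.
X = (N+h)·cosφ·cosλ = 2665794.993 m; Y = (N+h)·cosφ·sinλ = -2784044.782 m; Z = (N(1−e²)+h)·sinφ = 5069649.923 m.

X 2665790 m, Y -2784040 m, Z 5069650 m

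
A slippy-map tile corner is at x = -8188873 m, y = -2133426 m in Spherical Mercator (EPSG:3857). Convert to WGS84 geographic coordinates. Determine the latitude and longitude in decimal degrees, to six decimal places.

lat -18.817200°, lon -73.561898°

R = 6378137 m. λ = x/R = -73.56189776°.
φ = 2·arctan(exp(y/R)) − 90° = 2·arctan(0.71570) − 90° = -18.81720039°.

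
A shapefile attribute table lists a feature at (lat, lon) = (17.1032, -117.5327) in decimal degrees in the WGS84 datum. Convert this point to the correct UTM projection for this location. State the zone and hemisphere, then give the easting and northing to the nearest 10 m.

Longitude -117.5327° lies in the 6° band [-120°, -114°), giving zone 11; latitude is north of the equator, so 11N.
Zone 11 central meridian λ₀ = 6×11 − 183 = -117°; Δλ = -0.5327°.
Transverse Mercator on WGS84 with k₀ = 0.9996 gives E = 443328.133 m, N = 1891049.073 m.

Zone 11N: E 443330 m, N 1891050 m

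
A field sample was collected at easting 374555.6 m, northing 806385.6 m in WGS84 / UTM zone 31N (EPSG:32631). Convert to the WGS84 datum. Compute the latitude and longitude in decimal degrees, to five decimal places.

lat 7.29380°, lon 1.86360°

Zone 31N: λ₀ = 3°, k₀ = 0.9996, false easting 500000 m.
Meridian distance M = (N − FN)/k₀ = 806708.3 m.
Inverse transverse Mercator on WGS84 gives φ = 7.29380004°, λ = 1.86360014°.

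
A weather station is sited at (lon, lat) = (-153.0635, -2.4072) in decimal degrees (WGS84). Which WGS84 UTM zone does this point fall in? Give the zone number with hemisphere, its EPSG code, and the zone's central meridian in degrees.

Zone 5S (EPSG:32705), central meridian -153°

UTM zone = ⌊(λ + 180)/6⌋ + 1; -153.0635° ∈ [-156°, -150°) → zone 5.
Hemisphere: S (φ < 0).
Central meridian λ₀ = 6×5 − 183 = -153°.
EPSG code: 32705.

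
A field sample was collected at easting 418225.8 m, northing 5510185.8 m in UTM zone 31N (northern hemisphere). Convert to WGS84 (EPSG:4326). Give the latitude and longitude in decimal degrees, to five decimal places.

Zone 31N: λ₀ = 3°, k₀ = 0.9996, false easting 500000 m.
Meridian distance M = (N − FN)/k₀ = 5512390.8 m.
Inverse transverse Mercator on WGS84 gives φ = 49.73860023°, λ = 1.86510047°.

lat 49.73860°, lon 1.86510°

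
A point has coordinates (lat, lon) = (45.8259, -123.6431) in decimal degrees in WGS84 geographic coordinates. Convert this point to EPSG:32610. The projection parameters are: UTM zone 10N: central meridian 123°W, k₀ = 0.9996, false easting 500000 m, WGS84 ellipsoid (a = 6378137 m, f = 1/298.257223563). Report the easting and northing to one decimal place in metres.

E 450047.4 m, N 5074905.2 m

Zone 10 central meridian λ₀ = 6×10 − 183 = -123°; Δλ = -0.6431°.
Transverse Mercator on WGS84 with k₀ = 0.9996 gives E = 450047.358 m, N = 5074905.155 m.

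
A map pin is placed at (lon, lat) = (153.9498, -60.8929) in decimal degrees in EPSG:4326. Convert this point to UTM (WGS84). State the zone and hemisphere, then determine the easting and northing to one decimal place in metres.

Longitude 153.9498° lies in the 6° band [150°, 156°), giving zone 56; latitude is south of the equator, so 56S.
Zone 56 central meridian λ₀ = 6×56 − 183 = 153°; Δλ = +0.9498°.
Transverse Mercator on WGS84 with k₀ = 0.9996 gives E = 551542.352 m, N = 3248768.566 m.

Zone 56S: E 551542.4 m, N 3248768.6 m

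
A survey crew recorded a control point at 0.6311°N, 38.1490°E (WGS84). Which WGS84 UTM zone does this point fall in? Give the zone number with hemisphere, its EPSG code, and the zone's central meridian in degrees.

Zone 37N (EPSG:32637), central meridian 39°

UTM zone = ⌊(λ + 180)/6⌋ + 1; 38.1490° ∈ [36°, 42°) → zone 37.
Hemisphere: N (φ ≥ 0).
Central meridian λ₀ = 6×37 − 183 = 39°.
EPSG code: 32637.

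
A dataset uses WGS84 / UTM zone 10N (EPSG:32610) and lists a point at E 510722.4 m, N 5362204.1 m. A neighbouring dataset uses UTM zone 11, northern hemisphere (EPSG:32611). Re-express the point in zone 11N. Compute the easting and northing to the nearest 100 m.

UTM 10N → geographic: φ = 48.41289962°, λ = -122.85509940°.
UTM 11N (λ₀ = -117°) forward: E = 66822.373 m, N = 5378775.839 m.

E 66800 m, N 5378800 m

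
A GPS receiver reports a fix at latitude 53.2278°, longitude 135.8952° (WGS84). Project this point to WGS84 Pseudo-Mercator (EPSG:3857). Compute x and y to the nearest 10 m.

Web Mercator is spherical with R = a = 6378137 m.
x = R·λ = 6378137 × 2.371818678 = 15127784.465 m.
y = R·ln tan(π/4 + φ/2) = 6378137 × 1.101457435 = 7025246.419 m.

x 15127780 m, y 7025250 m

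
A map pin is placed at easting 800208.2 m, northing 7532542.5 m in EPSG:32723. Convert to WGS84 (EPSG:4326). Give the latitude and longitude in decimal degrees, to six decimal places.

lat -22.286700°, lon -42.086600°

Zone 23S: λ₀ = -45°, k₀ = 0.9996, false easting 500000 m, false northing 10000000 m.
Meridian distance M = (N − FN)/k₀ = -2468444.9 m.
Inverse transverse Mercator on WGS84 gives φ = -22.28670017°, λ = -42.08659980°.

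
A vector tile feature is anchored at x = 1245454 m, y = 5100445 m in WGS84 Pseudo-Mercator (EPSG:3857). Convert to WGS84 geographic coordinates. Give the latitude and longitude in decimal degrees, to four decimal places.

lat 41.5946°, lon 11.1881°

R = 6378137 m. λ = x/R = 11.18810364°.
φ = 2·arctan(exp(y/R)) − 90° = 2·arctan(2.22482) − 90° = 41.59460261°.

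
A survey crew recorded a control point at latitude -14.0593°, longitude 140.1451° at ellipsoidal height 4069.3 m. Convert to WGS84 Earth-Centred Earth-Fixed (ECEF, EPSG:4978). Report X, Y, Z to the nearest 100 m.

X -4753600 m, Y 3968300 m, Z -1540300 m

WGS84: a = 6378137 m, e² = 0.006694380; N(φ) = a/√(1−e²sin²φ) = 6379397.233 m.
X = (N+h)·cosφ·cosλ = -4753602.456 m; Y = (N+h)·cosφ·sinλ = 3968275.083 m; Z = (N(1−e²)+h)·sinφ = -1540335.584 m.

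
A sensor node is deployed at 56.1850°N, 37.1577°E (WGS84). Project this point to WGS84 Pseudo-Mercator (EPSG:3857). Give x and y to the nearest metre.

Web Mercator is spherical with R = a = 6378137 m.
x = R·λ = 6378137 × 0.648524207 = 4136376.243 m.
y = R·ln tan(π/4 + φ/2) = 6378137 × 1.190838707 = 7595332.418 m.

x 4136376 m, y 7595332 m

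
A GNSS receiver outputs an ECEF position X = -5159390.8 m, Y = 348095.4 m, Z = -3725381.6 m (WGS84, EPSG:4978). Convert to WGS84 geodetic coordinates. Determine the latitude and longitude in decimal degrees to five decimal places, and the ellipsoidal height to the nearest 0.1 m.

λ = atan2(Y, X) = 176.14019982°; p = √(X²+Y²) = 5171120.2 m.
Bowring's method on WGS84 (a = 6378137 m, b = 6356752.314 m) gives φ = -35.95240017°, h = 2493.769 m.

lat -35.95240°, lon 176.14020°, h 2493.8 m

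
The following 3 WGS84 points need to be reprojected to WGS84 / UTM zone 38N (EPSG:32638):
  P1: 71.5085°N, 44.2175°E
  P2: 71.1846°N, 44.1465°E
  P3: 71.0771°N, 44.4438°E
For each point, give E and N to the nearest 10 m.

P1: E 472300 m, N 7934290 m; P2: E 469280 m, N 7898200 m; P3: E 479870 m, N 7886090 m

UTM zone 38N: λ₀ = 45°, k₀ = 0.9996.
P1 (71.5085°, 44.2175°) → (472300.862, 7934290.594) m.
P2 (71.1846°, 44.1465°) → (469277.860, 7898201.970) m.
P3 (71.0771°, 44.4438°) → (479868.844, 7886088.180) m.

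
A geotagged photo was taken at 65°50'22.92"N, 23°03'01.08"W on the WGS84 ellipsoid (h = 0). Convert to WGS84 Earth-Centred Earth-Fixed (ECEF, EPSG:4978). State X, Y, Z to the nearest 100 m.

X 2408800 m, Y -1025000 m, Z 5796700 m

WGS84: a = 6378137 m, e² = 0.006694380; N(φ) = a/√(1−e²sin²φ) = 6395984.130 m.
X = (N+h)·cosφ·cosλ = 2408815.551 m; Y = (N+h)·cosφ·sinλ = -1024978.194 m; Z = (N(1−e²)+h)·sinφ = 5796654.529 m.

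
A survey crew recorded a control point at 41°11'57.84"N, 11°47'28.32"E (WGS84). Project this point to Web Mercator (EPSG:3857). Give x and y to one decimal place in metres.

x 1312590.4 m, y 5041797.8 m

Web Mercator is spherical with R = a = 6378137 m.
x = R·λ = 6378137 × 0.205795263 = 1312590.380 m.
y = R·ln tan(π/4 + φ/2) = 6378137 × 0.790481258 = 5041797.757 m.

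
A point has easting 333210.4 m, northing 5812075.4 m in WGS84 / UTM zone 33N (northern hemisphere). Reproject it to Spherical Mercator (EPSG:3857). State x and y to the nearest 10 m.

x 1396670 m, y 6878870 m

Unproject from UTM 33N (λ₀ = 15°) → φ = 52.43340045°, λ = 12.54650031°.
Web Mercator (R = 6378137 m): x = 1396670.025 m, y = 6878872.391 m.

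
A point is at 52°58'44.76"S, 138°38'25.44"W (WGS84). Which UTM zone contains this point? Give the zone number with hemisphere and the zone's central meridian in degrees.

UTM zone = ⌊(λ + 180)/6⌋ + 1; -138.6404° ∈ [-144°, -138°) → zone 7.
Hemisphere: S (φ < 0).
Central meridian λ₀ = 6×7 − 183 = -141°.

Zone 7S, central meridian -141°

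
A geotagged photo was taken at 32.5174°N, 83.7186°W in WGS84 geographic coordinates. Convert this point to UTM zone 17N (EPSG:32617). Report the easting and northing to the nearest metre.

E 244625 m, N 3601046 m

Zone 17 central meridian λ₀ = 6×17 − 183 = -81°; Δλ = -2.7186°.
Transverse Mercator on WGS84 with k₀ = 0.9996 gives E = 244625.407 m, N = 3601046.244 m.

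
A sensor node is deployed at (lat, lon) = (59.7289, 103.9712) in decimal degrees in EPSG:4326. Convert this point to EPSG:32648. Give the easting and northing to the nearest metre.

E 442149 m, N 6621669 m

Zone 48 central meridian λ₀ = 6×48 − 183 = 105°; Δλ = -1.0288°.
Transverse Mercator on WGS84 with k₀ = 0.9996 gives E = 442148.610 m, N = 6621668.614 m.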